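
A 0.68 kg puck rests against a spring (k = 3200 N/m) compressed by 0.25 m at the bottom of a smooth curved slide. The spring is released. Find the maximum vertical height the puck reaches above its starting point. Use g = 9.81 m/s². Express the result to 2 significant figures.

All spring PE becomes gravitational PE at the highest point: ½kx² = mgh
h = kx²/(2mg) = (3200)(0.25)²/(2 × 0.68 × 9.81) = 14.99 m

h = 15 m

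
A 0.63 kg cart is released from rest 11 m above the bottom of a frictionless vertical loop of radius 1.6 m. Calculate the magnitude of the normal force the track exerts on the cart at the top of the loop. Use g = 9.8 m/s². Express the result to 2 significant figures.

Energy from release to top (height 2r): mgh = ½mv_top² + mg(2r)
v_top² = 2g(h − 2r) = 2(9.8)(11 − 3.200) = 152.88 m²/s²
At the top, both N and weight point toward the centre: N + mg = mv_top²/r
N = m(v_top²/r − g) = 0.63(152.88/1.6 − 9.8) = 54.02 N

N = 54 N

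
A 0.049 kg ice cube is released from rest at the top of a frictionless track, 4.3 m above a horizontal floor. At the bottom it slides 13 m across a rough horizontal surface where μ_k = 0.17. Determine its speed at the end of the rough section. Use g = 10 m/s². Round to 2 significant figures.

v = 6.5 m/s

Applying the work–energy principle:
mgh = ½mv² + μ_k m g d
W_f = μ_k mg d = (0.17)(0.049)(10)(13) = 1.083 J
½mv² = mgh − W_f = 2.1070 − 1.083 = 1.0241 J
v = √(2 × 1.0241/0.049) = 6.465 m/s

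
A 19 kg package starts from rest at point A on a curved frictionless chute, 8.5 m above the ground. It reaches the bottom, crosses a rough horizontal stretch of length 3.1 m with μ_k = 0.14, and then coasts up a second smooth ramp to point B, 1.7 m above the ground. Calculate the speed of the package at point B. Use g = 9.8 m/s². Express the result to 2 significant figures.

v = 11 m/s

Energy at A: mgh₁ = (19)(9.8)(8.5) = 1582.7 J
Friction loss: W_f = μ_k mg d = 80.81 J
At B: ½mv² + mgh₂ = mgh₁ − W_f
½mv² = 1582.7 − 80.81 − 316.54 = 1185.3 J
v = √(2 × 1185.3/19) = 11.17 m/s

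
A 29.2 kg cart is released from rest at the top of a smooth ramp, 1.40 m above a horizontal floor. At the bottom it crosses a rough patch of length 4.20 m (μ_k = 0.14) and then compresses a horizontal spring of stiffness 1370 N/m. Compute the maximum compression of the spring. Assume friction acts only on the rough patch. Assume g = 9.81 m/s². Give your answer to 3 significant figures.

x = 0.583 m

Initial energy: E₁ = mgh = (29.2)(9.81)(1.40) = 401.03 J
Friction removes W_f = μ_k mg d = (0.14)(29.2)(9.81)(4.20) = 168.4 J
Energy reaching the spring: E = 401.03 − 168.4 = 232.60 J
At max compression ½kx² = E ⇒ x = √(2E/k) = √(2 × 232.60/1370) = 0.5827 m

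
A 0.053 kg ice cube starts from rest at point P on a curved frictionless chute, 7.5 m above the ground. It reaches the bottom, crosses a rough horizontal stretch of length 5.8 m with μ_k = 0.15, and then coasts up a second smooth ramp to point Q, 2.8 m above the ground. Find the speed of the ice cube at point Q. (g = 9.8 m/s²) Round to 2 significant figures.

Energy at P: mgh₁ = (0.053)(9.8)(7.5) = 3.8955 J
Friction loss: W_f = μ_k mg d = 0.4519 J
At Q: ½mv² + mgh₂ = mgh₁ − W_f
½mv² = 3.8955 − 0.4519 − 1.4543 = 1.9893 J
v = √(2 × 1.9893/0.053) = 8.664 m/s

v = 8.7 m/s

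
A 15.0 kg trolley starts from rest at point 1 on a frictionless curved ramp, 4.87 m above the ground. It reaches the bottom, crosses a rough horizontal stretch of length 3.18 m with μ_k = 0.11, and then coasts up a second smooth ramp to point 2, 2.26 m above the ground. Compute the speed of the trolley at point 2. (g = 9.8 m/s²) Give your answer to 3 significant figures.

v = 6.66 m/s

Energy at 1: mgh₁ = (15.0)(9.8)(4.87) = 715.89 J
Friction loss: W_f = μ_k mg d = 51.42 J
At 2: ½mv² + mgh₂ = mgh₁ − W_f
½mv² = 715.89 − 51.42 − 332.22 = 332.25 J
v = √(2 × 332.25/15.0) = 6.656 m/s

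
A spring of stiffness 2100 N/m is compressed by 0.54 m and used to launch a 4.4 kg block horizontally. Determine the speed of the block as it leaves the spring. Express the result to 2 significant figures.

The block leaves the spring when the spring is at natural length, so ½kx² = ½mv²
v = x√(k/m) = 0.54 × √(2100/4.4) = 11.80 m/s

v = 12 m/s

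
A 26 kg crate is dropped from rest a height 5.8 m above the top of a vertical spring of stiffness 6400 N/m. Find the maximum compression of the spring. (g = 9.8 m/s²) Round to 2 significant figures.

x = 0.72 m

Measuring PE from the top of the relaxed spring, at max compression the crate has dropped H + x with zero KE, so:
mg(H + x) = ½kx²
½(6400)x² − (26)(9.8)x − (26)(9.8)(5.8) = 0
3200x² − 254.8x − 1478 = 0
x = [254.8 + √(64923 + 1.8916e+07)]/(2 × 3200) = 0.7206 m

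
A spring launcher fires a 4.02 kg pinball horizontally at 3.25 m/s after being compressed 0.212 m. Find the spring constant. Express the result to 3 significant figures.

Energy stored in the spring equals the launch KE: ½kx² = ½mv²
k = mv²/x² = (4.02)(3.25)²/(0.212)² = 944.8 N/m

k = 945 N/m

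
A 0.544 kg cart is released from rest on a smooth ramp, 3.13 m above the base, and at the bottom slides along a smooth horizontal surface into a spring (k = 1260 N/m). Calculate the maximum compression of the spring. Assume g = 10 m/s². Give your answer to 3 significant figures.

At max compression the cart is momentarily at rest: mgh = ½kx²
x = √(2mgh/k) = √(2 × 0.544 × 10 × 3.13 / 1260) = 0.1644 m

x = 0.164 m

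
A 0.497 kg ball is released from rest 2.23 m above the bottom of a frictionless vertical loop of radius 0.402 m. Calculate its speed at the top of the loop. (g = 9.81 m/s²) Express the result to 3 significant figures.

Energy conservation: mgh = ½mv_top² + mg(2r)
v_top² = 2g(h − 2r) = 2(9.81)(2.23 − 0.8040) = 27.98
v_top = 5.289 m/s

v = 5.29 m/s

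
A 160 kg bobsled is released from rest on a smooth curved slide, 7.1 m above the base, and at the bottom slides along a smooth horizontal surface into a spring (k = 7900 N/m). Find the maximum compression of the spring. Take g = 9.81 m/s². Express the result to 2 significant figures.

Energy conservation (no friction) from release to max compression: mgh = ½kx²
x = √(2mgh/k) = √(2 × 160 × 9.81 × 7.1 / 7900) = 1.680 m

x = 1.7 m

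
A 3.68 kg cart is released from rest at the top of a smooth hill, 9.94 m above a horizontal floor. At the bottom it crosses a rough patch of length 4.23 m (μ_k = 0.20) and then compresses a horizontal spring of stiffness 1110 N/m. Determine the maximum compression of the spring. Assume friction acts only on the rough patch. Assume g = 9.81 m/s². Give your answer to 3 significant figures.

Initial energy: E₁ = mgh = (3.68)(9.81)(9.94) = 358.84 J
Friction removes W_f = μ_k mg d = (0.20)(3.68)(9.81)(4.23) = 30.54 J
Energy reaching the spring: E = 358.84 − 30.54 = 328.30 J
At max compression ½kx² = E ⇒ x = √(2E/k) = √(2 × 328.30/1110) = 0.7691 m

x = 0.769 m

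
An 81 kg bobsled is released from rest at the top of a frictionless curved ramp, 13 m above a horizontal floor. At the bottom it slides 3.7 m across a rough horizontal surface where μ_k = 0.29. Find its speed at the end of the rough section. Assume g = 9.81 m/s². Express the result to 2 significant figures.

v = 15 m/s

Energy at the top = energy at the end + work done against friction:
mgh = ½mv² + μ_k m g d
W_f = μ_k mg d = (0.29)(81)(9.81)(3.7) = 852.6 J
½mv² = mgh − W_f = 10330 − 852.6 = 9477.3 J
v = √(2 × 9477.3/81) = 15.30 m/s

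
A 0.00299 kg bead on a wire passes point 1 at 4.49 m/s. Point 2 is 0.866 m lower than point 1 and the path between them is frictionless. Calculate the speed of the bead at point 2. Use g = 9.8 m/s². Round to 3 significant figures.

v = 6.09 m/s

Equating total energy at the two states: ½mv₀² + mgh = ½mv²
v² = v₀² + 2gh = (4.49)² + 2(9.8)(0.866) = 37.134
v = √37.134 = 6.094 m/s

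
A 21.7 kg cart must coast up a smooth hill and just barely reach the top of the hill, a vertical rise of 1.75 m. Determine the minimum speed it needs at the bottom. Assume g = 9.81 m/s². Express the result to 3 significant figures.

At the top it is momentarily at rest, so all KE converts to PE: ½mv² = mgh
v = √(2gh) = √(2 × 9.81 × 1.75) = 5.860 m/s

v = 5.86 m/s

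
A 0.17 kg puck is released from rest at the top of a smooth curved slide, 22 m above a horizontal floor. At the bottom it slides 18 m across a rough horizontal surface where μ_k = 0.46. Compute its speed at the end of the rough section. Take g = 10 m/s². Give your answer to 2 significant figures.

v = 17 m/s

Applying the work–energy principle:
mgh = ½mv² + μ_k m g d
W_f = μ_k mg d = (0.46)(0.17)(10)(18) = 14.08 J
½mv² = mgh − W_f = 37.400 − 14.08 = 23.324 J
v = √(2 × 23.324/0.17) = 16.57 m/s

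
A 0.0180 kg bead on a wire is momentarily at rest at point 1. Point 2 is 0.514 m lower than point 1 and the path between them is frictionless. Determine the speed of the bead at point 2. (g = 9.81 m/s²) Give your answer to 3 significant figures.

By conservation of mechanical energy, mgh = ½mv²
v = √(2gh) = √(2 × 9.81 × 0.514) = √10.085 = 3.176 m/s

v = 3.18 m/s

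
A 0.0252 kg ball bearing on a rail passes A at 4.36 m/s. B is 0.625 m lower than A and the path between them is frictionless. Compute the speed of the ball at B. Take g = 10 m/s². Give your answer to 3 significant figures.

v = 5.61 m/s

Mechanical energy is conserved (no friction): ½mv₀² + mgh = ½mv²
The mass cancels from both sides.
v² = v₀² + 2gh = (4.36)² + 2(10)(0.625) = 31.510
v = √31.510 = 5.613 m/s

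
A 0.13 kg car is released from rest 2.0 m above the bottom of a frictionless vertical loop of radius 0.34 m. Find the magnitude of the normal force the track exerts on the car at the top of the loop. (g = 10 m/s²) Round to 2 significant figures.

N = 8.8 N

Energy from release to top (height 2r): mgh = ½mv_top² + mg(2r)
v_top² = 2g(h − 2r) = 2(10)(2.0 − 0.6800) = 26.400 m²/s²
At the top, both N and weight point toward the centre: N + mg = mv_top²/r
N = m(v_top²/r − g) = 0.13(26.400/0.34 − 10) = 8.794 N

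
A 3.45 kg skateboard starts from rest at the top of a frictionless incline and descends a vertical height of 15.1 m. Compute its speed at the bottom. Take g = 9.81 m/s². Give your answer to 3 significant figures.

Equating total energy at the two states: mgh = ½mv²
The mass cancels from both sides.
v = √(2gh) = √(2 × 9.81 × 15.1) = √296.26 = 17.21 m/s

v = 17.2 m/s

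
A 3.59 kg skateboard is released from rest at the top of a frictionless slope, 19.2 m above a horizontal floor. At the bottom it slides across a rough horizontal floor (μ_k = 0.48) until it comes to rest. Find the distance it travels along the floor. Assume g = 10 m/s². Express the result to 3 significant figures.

d = 40.0 m

Energy bookkeeping (friction removes W_f = μ_k N d):
At rest all PE has been dissipated by friction: mgh = μ_k m g d
d = h/μ_k = 19.2/0.48 = 40.00 m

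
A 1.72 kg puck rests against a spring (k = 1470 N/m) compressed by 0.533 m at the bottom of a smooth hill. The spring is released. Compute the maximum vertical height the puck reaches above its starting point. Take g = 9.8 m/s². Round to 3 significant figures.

h = 12.4 m

Energy conservation from release to the highest point: ½kx² = mgh
h = kx²/(2mg) = (1470)(0.533)²/(2 × 1.72 × 9.8) = 12.39 m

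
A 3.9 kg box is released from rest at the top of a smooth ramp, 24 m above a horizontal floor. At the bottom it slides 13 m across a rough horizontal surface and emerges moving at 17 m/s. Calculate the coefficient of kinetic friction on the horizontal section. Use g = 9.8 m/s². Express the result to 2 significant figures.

Energy bookkeeping (friction removes W_f = μ_k N d):
mgh = ½mv² + μ_k m g d
mgh = 917.28 J; ½mv² = 563.55 J
W_f = 917.28 − 563.55 = 353.7 J
μ_k = W_f/(mg·d) = 353.7/(38.22 × 13) = 0.7119

μ_k = 0.71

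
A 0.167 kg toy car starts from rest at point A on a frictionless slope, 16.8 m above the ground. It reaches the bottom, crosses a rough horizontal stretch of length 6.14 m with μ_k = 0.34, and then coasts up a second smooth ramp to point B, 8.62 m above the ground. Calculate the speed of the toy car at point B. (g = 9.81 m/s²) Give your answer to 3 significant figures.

Energy at A: mgh₁ = (0.167)(9.81)(16.8) = 27.523 J
Friction loss: W_f = μ_k mg d = 3.420 J
At B: ½mv² + mgh₂ = mgh₁ − W_f
½mv² = 27.523 − 3.420 − 14.122 = 9.9810 J
v = √(2 × 9.9810/0.167) = 10.93 m/s

v = 10.9 m/s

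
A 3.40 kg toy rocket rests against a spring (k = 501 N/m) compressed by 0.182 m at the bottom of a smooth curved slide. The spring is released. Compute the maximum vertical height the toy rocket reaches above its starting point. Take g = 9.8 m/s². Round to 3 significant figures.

All spring PE becomes gravitational PE at the highest point: ½kx² = mgh
h = kx²/(2mg) = (501)(0.182)²/(2 × 3.40 × 9.8) = 0.2490 m

h = 0.249 m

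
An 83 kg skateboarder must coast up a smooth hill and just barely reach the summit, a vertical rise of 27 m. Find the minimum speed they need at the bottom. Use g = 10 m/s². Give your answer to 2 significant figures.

At the top they are momentarily at rest, so all KE converts to PE: ½mv² = mgh
v = √(2gh) = √(2 × 10 × 27) = 23.24 m/s

v = 23 m/s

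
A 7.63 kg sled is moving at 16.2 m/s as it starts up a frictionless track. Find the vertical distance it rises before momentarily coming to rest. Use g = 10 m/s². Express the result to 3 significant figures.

Setting KE at the bottom equal to PE gained: ½mv² = mgh
h = v²/(2g) = 16.2²/(2 × 10) = 13.12 m

h = 13.1 m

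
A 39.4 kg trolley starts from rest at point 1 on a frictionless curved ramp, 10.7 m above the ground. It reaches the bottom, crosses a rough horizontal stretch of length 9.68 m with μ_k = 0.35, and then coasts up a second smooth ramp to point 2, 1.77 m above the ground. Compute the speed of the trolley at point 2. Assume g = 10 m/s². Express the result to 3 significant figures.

Energy at 1: mgh₁ = (39.4)(10)(10.7) = 4215.8 J
Friction loss: W_f = μ_k mg d = 1335 J
At 2: ½mv² + mgh₂ = mgh₁ − W_f
½mv² = 4215.8 − 1335 − 697.38 = 2183.5 J
v = √(2 × 2183.5/39.4) = 10.53 m/s

v = 10.5 m/s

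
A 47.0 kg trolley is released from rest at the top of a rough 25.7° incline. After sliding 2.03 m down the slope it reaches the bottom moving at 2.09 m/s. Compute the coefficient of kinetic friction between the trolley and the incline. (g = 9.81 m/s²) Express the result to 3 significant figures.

The energy dissipated by friction is the PE lost minus the KE gained:
mgL sinθ = 405.89 J; ½mv² = 102.65 J
W_f = 405.89 − 102.65 = 303.2 J
μ_k = W_f/(mg cosθ · L) = 303.2/(415.5 × 2.03) = 0.3596

μ_k = 0.360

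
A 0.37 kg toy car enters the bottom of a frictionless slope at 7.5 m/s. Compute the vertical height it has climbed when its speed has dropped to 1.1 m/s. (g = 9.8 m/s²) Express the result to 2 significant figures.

Conservation of energy: ½mv₁² = ½mv₂² + mgh
h = (v₁² − v₂²)/(2g) = (7.5² − 1.1²)/(2 × 9.8) = 2.808 m

h = 2.8 m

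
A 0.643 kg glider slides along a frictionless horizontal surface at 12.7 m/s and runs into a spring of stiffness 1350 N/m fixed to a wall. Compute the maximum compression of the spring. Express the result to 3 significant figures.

Conservation of energy between contact and max compression: ½mv² = ½kx²
x = v√(m/k) = 12.7 × √(0.643/1350) = 0.2772 m

x = 0.277 m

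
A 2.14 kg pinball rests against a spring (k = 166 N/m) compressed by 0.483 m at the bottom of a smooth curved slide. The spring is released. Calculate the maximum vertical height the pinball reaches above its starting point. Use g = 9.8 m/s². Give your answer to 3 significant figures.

h = 0.923 m

Energy conservation from release to the highest point: ½kx² = mgh
h = kx²/(2mg) = (166)(0.483)²/(2 × 2.14 × 9.8) = 0.9233 m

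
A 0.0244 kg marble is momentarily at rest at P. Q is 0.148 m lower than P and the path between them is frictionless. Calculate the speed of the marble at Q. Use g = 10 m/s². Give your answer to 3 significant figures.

Mechanical energy is conserved (no friction): mgh = ½mv²
v = √(2gh) = √(2 × 10 × 0.148) = √2.9600 = 1.720 m/s

v = 1.72 m/s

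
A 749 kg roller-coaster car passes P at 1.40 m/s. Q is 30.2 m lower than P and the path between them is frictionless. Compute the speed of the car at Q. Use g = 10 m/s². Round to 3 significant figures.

v = 24.6 m/s

Energy conservation between the two points: ½mv₀² + mgh = ½mv²
The mass cancels from both sides.
v² = v₀² + 2gh = (1.40)² + 2(10)(30.2) = 605.96
v = √605.96 = 24.62 m/s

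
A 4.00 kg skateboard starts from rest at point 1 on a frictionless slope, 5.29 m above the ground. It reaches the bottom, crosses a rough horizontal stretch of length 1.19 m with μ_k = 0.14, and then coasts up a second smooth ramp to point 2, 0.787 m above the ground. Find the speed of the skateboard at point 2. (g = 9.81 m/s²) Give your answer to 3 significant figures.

v = 9.22 m/s

Energy at 1: mgh₁ = (4.00)(9.81)(5.29) = 207.58 J
Friction loss: W_f = μ_k mg d = 6.537 J
At 2: ½mv² + mgh₂ = mgh₁ − W_f
½mv² = 207.58 − 6.537 − 30.882 = 170.16 J
v = √(2 × 170.16/4.00) = 9.224 m/s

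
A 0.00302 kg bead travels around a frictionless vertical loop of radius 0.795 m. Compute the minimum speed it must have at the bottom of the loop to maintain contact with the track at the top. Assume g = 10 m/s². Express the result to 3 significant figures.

v = 6.30 m/s

At the top: mg = mv_top²/r ⇒ v_top² = gr = 7.950 m²/s²
Energy from bottom to top (height 2r): ½mv_bot² = ½mv_top² + mg(2r)
v_bot² = gr + 4gr = 5gr = 39.75
v_bot = √(5gr) = 6.305 m/s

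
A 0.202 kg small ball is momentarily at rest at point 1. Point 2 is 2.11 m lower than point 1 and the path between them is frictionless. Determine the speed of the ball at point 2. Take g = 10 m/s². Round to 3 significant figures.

v = 6.50 m/s

Energy conservation between the two points: mgh = ½mv²
v = √(2gh) = √(2 × 10 × 2.11) = √42.200 = 6.496 m/s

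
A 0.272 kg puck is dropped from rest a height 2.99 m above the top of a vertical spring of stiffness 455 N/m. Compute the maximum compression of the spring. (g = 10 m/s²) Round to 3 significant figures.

Measuring PE from the top of the relaxed spring, at max compression the puck has dropped H + x with zero KE, so:
mg(H + x) = ½kx²
½(455)x² − (0.272)(10)x − (0.272)(10)(2.99) = 0
227.5x² − 2.720x − 8.133 = 0
x = [2.720 + √(7.398 + 7400.8)]/(2 × 227.5) = 0.1951 m

x = 0.195 m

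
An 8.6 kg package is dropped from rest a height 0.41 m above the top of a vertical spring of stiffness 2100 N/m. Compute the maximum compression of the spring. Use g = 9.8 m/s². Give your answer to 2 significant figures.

Measuring PE from the top of the relaxed spring, at max compression the package has dropped H + x with zero KE, so:
mg(H + x) = ½kx²
½(2100)x² − (8.6)(9.8)x − (8.6)(9.8)(0.41) = 0
1050x² − 84.28x − 34.55 = 0
x = [84.28 + √(7103 + 145130)]/(2 × 1050) = 0.2259 m

x = 0.23 m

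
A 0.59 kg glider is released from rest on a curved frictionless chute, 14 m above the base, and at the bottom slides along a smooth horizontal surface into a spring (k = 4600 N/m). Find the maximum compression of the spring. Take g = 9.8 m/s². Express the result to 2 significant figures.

x = 0.19 m

Gravitational PE at the top equals spring PE at max compression: mgh = ½kx²
x = √(2mgh/k) = √(2 × 0.59 × 9.8 × 14 / 4600) = 0.1876 m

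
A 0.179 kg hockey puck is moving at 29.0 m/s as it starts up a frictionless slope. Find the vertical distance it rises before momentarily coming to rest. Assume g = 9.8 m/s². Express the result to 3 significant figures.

h = 42.9 m

By energy conservation, ½mv² = mgh
h = v²/(2g) = 29.0²/(2 × 9.8) = 42.91 m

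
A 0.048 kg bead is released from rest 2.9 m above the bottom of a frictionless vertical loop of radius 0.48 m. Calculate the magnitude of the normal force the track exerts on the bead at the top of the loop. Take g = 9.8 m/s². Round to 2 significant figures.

Energy from release to top (height 2r): mgh = ½mv_top² + mg(2r)
v_top² = 2g(h − 2r) = 2(9.8)(2.9 − 0.9600) = 38.024 m²/s²
At the top, both N and weight point toward the centre: N + mg = mv_top²/r
N = m(v_top²/r − g) = 0.048(38.024/0.48 − 9.8) = 3.332 N

N = 3.3 N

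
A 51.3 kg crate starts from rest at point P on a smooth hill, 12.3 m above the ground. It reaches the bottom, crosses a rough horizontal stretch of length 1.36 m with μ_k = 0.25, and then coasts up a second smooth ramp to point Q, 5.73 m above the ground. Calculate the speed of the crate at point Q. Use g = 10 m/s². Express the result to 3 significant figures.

Energy at P: mgh₁ = (51.3)(10)(12.3) = 6309.9 J
Friction loss: W_f = μ_k mg d = 174.4 J
At Q: ½mv² + mgh₂ = mgh₁ − W_f
½mv² = 6309.9 − 174.4 − 2939.5 = 3196.0 J
v = √(2 × 3196.0/51.3) = 11.16 m/s

v = 11.2 m/s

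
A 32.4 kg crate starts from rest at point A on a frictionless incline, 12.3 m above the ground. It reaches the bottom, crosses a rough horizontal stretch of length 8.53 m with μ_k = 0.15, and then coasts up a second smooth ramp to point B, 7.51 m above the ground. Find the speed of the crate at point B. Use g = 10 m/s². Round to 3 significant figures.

v = 8.38 m/s

Energy at A: mgh₁ = (32.4)(10)(12.3) = 3985.2 J
Friction loss: W_f = μ_k mg d = 414.6 J
At B: ½mv² + mgh₂ = mgh₁ − W_f
½mv² = 3985.2 − 414.6 − 2433.2 = 1137.4 J
v = √(2 × 1137.4/32.4) = 8.379 m/s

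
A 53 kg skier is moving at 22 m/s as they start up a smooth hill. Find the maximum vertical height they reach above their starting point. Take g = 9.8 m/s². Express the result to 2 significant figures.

Setting KE at the bottom equal to PE gained: ½mv² = mgh
h = v²/(2g) = 22²/(2 × 9.8) = 24.69 m

h = 25 m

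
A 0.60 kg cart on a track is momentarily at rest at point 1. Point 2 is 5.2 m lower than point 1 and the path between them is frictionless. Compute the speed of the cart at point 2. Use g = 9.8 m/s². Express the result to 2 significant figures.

v = 10 m/s

Mechanical energy is conserved (no friction): mgh = ½mv²
v = √(2gh) = √(2 × 9.8 × 5.2) = √101.92 = 10.10 m/s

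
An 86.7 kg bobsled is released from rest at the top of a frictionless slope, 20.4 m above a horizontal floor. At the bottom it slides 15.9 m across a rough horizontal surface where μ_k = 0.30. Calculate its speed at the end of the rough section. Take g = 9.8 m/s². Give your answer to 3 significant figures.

Energy at the top = energy at the end + work done against friction:
mgh = ½mv² + μ_k m g d
W_f = μ_k mg d = (0.30)(86.7)(9.8)(15.9) = 4053 J
½mv² = mgh − W_f = 17333 − 4053 = 13280 J
v = √(2 × 13280/86.7) = 17.50 m/s

v = 17.5 m/s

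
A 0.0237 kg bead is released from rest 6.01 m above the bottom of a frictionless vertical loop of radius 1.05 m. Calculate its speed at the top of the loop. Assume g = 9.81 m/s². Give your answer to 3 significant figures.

v = 8.76 m/s

Energy conservation: mgh = ½mv_top² + mg(2r)
v_top² = 2g(h − 2r) = 2(9.81)(6.01 − 2.100) = 76.71
v_top = 8.759 m/s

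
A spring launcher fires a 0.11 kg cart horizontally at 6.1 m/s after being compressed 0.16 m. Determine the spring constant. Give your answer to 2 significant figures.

k = 160 N/m

Spring PE at full compression equals KE at release: ½kx² = ½mv²
k = mv²/x² = (0.11)(6.1)²/(0.16)² = 159.9 N/m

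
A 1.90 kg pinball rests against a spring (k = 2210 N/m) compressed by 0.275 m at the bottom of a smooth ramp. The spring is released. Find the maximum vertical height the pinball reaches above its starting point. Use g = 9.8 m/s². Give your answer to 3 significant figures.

h = 4.49 m

All spring PE becomes gravitational PE at the highest point: ½kx² = mgh
h = kx²/(2mg) = (2210)(0.275)²/(2 × 1.90 × 9.8) = 4.488 m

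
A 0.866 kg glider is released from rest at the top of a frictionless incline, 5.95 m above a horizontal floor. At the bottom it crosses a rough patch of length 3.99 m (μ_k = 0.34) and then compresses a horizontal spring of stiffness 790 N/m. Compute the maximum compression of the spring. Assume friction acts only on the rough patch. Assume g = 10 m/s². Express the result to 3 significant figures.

Initial energy: E₁ = mgh = (0.866)(10)(5.95) = 51.527 J
Friction removes W_f = μ_k mg d = (0.34)(0.866)(10)(3.99) = 11.75 J
Energy reaching the spring: E = 51.527 − 11.75 = 39.779 J
At max compression ½kx² = E ⇒ x = √(2E/k) = √(2 × 39.779/790) = 0.3173 m

x = 0.317 m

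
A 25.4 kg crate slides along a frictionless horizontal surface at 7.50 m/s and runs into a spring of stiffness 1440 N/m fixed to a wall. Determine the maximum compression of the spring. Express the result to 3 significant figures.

x = 0.996 m

At max compression the crate is momentarily at rest: ½mv² = ½kx²
x = v√(m/k) = 7.50 × √(25.4/1440) = 0.9961 m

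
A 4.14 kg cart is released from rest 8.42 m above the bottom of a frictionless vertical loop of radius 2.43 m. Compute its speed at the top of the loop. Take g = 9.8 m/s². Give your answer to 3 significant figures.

Energy conservation: mgh = ½mv_top² + mg(2r)
v_top² = 2g(h − 2r) = 2(9.8)(8.42 − 4.860) = 69.78
v_top = 8.353 m/s

v = 8.35 m/s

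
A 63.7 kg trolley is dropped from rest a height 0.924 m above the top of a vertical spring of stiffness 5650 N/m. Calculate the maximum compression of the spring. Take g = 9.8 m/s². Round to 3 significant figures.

x = 0.576 m

Take the reference level at the top of the uncompressed spring. At max compression the trolley has fallen H + x and is momentarily at rest:
mg(H + x) = ½kx²
½(5650)x² − (63.7)(9.8)x − (63.7)(9.8)(0.924) = 0
2825x² − 624.3x − 576.8 = 0
x = [624.3 + √(389701 + 6.5180e+06)]/(2 × 2825) = 0.5757 m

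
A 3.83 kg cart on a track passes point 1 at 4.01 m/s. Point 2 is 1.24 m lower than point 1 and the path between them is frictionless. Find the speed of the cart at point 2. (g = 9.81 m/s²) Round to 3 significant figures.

v = 6.36 m/s

Mechanical energy is conserved (no friction): ½mv₀² + mgh = ½mv²
v² = v₀² + 2gh = (4.01)² + 2(9.81)(1.24) = 40.409
v = √40.409 = 6.357 m/s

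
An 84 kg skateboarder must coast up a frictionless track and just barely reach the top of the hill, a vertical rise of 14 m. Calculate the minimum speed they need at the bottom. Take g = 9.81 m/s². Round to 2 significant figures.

v = 17 m/s

At the top they are momentarily at rest, so all KE converts to PE: ½mv² = mgh
v = √(2gh) = √(2 × 9.81 × 14) = 16.57 m/s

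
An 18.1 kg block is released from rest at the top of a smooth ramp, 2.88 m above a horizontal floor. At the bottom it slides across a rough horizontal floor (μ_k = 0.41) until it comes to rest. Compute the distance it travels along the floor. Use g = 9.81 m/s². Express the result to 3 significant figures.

d = 7.02 m

Energy bookkeeping (friction removes W_f = μ_k N d):
At rest all PE has been dissipated by friction: mgh = μ_k m g d
d = h/μ_k = 2.88/0.41 = 7.024 m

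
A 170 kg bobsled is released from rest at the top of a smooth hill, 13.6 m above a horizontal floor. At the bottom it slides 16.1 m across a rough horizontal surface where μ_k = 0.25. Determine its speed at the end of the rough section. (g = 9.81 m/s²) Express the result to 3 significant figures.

v = 13.7 m/s

Energy bookkeeping (friction removes W_f = μ_k N d):
mgh = ½mv² + μ_k m g d
W_f = μ_k mg d = (0.25)(170)(9.81)(16.1) = 6712 J
½mv² = mgh − W_f = 22681 − 6712 = 15968 J
v = √(2 × 15968/170) = 13.71 m/s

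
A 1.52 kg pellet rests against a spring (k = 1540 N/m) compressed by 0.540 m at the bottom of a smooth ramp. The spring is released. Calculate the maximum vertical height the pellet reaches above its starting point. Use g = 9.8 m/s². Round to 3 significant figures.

h = 15.1 m

All spring PE becomes gravitational PE at the highest point: ½kx² = mgh
h = kx²/(2mg) = (1540)(0.540)²/(2 × 1.52 × 9.8) = 15.07 m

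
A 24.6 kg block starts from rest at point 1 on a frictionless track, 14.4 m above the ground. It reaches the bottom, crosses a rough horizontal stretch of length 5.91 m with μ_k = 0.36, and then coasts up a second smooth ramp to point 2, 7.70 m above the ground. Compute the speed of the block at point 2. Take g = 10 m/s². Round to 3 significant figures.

Energy at 1: mgh₁ = (24.6)(10)(14.4) = 3542.4 J
Friction loss: W_f = μ_k mg d = 523.4 J
At 2: ½mv² + mgh₂ = mgh₁ − W_f
½mv² = 3542.4 − 523.4 − 1894.2 = 1124.8 J
v = √(2 × 1124.8/24.6) = 9.563 m/s

v = 9.56 m/s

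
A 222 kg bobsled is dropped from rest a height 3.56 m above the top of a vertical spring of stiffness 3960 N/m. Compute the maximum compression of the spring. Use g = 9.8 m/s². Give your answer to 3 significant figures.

x = 2.60 m

Let x be the compression. The total drop is H + x, and the bobsled is instantaneously at rest at max compression, so energy conservation gives:
mg(H + x) = ½kx²
½(3960)x² − (222)(9.8)x − (222)(9.8)(3.56) = 0
1980x² − 2176x − 7745 = 0
x = [2176 + √(4.733e+06 + 6.1341e+07)]/(2 × 1980) = 2.602 m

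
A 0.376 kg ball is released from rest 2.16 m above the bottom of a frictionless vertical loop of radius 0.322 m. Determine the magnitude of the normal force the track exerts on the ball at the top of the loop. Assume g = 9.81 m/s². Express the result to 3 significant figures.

N = 31.0 N

Energy from release to top (height 2r): mgh = ½mv_top² + mg(2r)
v_top² = 2g(h − 2r) = 2(9.81)(2.16 − 0.6440) = 29.744 m²/s²
At the top, both N and weight point toward the centre: N + mg = mv_top²/r
N = m(v_top²/r − g) = 0.376(29.744/0.322 − 9.81) = 31.04 N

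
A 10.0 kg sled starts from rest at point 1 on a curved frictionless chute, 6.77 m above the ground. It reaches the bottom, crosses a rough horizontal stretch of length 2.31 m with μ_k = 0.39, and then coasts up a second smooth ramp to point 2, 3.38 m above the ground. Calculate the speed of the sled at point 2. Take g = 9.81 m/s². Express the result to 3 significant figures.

Energy at 1: mgh₁ = (10.0)(9.81)(6.77) = 664.14 J
Friction loss: W_f = μ_k mg d = 88.38 J
At 2: ½mv² + mgh₂ = mgh₁ − W_f
½mv² = 664.14 − 88.38 − 331.58 = 244.18 J
v = √(2 × 244.18/10.0) = 6.988 m/s

v = 6.99 m/s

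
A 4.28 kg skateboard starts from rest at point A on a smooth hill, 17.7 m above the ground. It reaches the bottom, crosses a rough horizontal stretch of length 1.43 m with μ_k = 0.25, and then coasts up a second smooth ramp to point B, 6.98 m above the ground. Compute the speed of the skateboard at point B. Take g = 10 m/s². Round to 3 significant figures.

v = 14.4 m/s

Energy at A: mgh₁ = (4.28)(10)(17.7) = 757.56 J
Friction loss: W_f = μ_k mg d = 15.30 J
At B: ½mv² + mgh₂ = mgh₁ − W_f
½mv² = 757.56 − 15.30 − 298.74 = 443.51 J
v = √(2 × 443.51/4.28) = 14.40 m/s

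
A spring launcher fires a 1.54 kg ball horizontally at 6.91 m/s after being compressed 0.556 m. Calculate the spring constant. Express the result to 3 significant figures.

k = 238 N/m

Spring PE at full compression equals KE at release: ½kx² = ½mv²
k = mv²/x² = (1.54)(6.91)²/(0.556)² = 237.9 N/m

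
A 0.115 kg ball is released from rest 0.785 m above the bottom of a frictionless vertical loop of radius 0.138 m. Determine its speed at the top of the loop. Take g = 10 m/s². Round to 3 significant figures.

Energy conservation: mgh = ½mv_top² + mg(2r)
v_top² = 2g(h − 2r) = 2(10)(0.785 − 0.2760) = 10.18
v_top = 3.191 m/s

v = 3.19 m/s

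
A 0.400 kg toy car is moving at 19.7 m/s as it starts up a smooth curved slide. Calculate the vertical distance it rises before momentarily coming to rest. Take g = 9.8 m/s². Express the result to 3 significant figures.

h = 19.8 m

Setting KE at the bottom equal to PE gained: ½mv² = mgh
h = v²/(2g) = 19.7²/(2 × 9.8) = 19.80 m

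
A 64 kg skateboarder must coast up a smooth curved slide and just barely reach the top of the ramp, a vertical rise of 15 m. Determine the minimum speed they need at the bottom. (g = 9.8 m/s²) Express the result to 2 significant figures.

v = 17 m/s

At the top they are momentarily at rest, so all KE converts to PE: ½mv² = mgh
v = √(2gh) = √(2 × 9.8 × 15) = 17.15 m/s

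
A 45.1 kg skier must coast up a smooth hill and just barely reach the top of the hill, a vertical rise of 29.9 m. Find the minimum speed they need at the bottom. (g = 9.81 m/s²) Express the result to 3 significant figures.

v = 24.2 m/s

At the top they are momentarily at rest, so all KE converts to PE: ½mv² = mgh
v = √(2gh) = √(2 × 9.81 × 29.9) = 24.22 m/s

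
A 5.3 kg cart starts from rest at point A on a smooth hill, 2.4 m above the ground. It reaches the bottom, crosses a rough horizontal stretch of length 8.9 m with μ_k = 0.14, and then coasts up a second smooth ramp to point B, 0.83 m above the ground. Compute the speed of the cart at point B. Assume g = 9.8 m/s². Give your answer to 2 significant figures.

Energy at A: mgh₁ = (5.3)(9.8)(2.4) = 124.66 J
Friction loss: W_f = μ_k mg d = 64.72 J
At B: ½mv² + mgh₂ = mgh₁ − W_f
½mv² = 124.66 − 64.72 − 43.110 = 16.829 J
v = √(2 × 16.829/5.3) = 2.520 m/s

v = 2.5 m/s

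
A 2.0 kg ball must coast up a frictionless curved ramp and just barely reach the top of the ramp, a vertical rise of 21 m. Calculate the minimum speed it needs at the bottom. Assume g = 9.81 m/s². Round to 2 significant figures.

v = 20 m/s

At the top it is momentarily at rest, so all KE converts to PE: ½mv² = mgh
v = √(2gh) = √(2 × 9.81 × 21) = 20.30 m/s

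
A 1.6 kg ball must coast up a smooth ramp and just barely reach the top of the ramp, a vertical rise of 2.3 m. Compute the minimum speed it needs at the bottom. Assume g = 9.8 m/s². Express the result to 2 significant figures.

v = 6.7 m/s

At the top it is momentarily at rest, so all KE converts to PE: ½mv² = mgh
v = √(2gh) = √(2 × 9.8 × 2.3) = 6.714 m/s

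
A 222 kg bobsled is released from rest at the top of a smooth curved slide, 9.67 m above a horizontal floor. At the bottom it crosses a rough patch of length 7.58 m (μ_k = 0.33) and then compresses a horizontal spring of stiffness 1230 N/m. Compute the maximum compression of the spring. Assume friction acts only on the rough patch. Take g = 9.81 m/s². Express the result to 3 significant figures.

Initial energy: E₁ = mgh = (222)(9.81)(9.67) = 21060 J
Friction removes W_f = μ_k mg d = (0.33)(222)(9.81)(7.58) = 5448 J
Energy reaching the spring: E = 21060 − 5448 = 15612 J
At max compression ½kx² = E ⇒ x = √(2E/k) = √(2 × 15612/1230) = 5.038 m

x = 5.04 m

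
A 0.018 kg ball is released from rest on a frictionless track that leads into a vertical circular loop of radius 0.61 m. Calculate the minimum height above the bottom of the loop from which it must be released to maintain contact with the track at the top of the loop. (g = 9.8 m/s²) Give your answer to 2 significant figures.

h = 1.5 m

At the top, for minimum speed gravity alone supplies the centripetal force: mg = mv_top²/r ⇒ v_top² = gr = 5.978 m²/s²
Energy conservation from release height h to the top (height 2r): mgh = ½mv_top² + mg(2r)
h = v_top²/(2g) + 2r = r/2 + 2r = 5r/2 = 1.525 m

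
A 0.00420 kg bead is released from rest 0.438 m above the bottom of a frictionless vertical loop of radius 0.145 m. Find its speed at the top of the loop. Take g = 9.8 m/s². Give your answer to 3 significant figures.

v = 1.70 m/s

Energy conservation: mgh = ½mv_top² + mg(2r)
v_top² = 2g(h − 2r) = 2(9.8)(0.438 − 0.2900) = 2.901
v_top = 1.703 m/s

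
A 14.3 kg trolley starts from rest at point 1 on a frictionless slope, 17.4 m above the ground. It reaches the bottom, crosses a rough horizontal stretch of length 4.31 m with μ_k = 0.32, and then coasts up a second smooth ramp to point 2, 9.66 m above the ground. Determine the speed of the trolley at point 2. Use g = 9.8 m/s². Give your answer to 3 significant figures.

v = 11.2 m/s

Energy at 1: mgh₁ = (14.3)(9.8)(17.4) = 2438.4 J
Friction loss: W_f = μ_k mg d = 193.3 J
At 2: ½mv² + mgh₂ = mgh₁ − W_f
½mv² = 2438.4 − 193.3 − 1353.8 = 891.40 J
v = √(2 × 891.40/14.3) = 11.17 m/s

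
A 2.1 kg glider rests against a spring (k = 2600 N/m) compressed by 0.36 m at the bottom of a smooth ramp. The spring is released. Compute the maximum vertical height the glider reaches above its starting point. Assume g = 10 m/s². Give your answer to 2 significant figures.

h = 8.0 m

At maximum height the glider is at rest, so ½kx² = mgh
h = kx²/(2mg) = (2600)(0.36)²/(2 × 2.1 × 10) = 8.023 m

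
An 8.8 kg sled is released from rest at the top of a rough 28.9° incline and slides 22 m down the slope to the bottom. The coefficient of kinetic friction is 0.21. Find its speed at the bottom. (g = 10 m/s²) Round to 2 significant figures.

Work–energy: mg(L sinθ) − μ_k(mg cosθ)L = ½mv²
mgh = mgL sinθ = (8.8)(10)(22)sin28.9° = 935.63 J
W_f = μ_k mg cosθ · L = (0.21)(8.8)(10)cos28.9°·22 = 355.9 J
½mv² = 935.63 − 355.9 = 579.71 J
v = √(2 × 579.71/8.8) = 11.48 m/s

v = 11 m/s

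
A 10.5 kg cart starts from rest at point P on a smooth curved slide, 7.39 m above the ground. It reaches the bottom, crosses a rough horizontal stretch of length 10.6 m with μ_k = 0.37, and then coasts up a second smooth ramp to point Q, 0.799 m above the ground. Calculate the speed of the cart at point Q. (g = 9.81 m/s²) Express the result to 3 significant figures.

Energy at P: mgh₁ = (10.5)(9.81)(7.39) = 761.21 J
Friction loss: W_f = μ_k mg d = 404.0 J
At Q: ½mv² + mgh₂ = mgh₁ − W_f
½mv² = 761.21 − 404.0 − 82.301 = 274.92 J
v = √(2 × 274.92/10.5) = 7.236 m/s

v = 7.24 m/s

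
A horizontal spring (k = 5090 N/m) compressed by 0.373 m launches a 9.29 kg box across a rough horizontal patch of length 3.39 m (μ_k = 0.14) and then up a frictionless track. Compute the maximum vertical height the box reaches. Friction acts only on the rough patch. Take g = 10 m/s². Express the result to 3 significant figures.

Spring energy: E₀ = ½kx² = ½(5090)(0.373)² = 354.08 J
Friction: W_f = μ_k mg d = (0.14)(9.29)(10)(3.39) = 44.09 J
Energy at base of ramp: E = 354.08 − 44.09 = 309.99 J
At max height all remaining energy is PE: mgh = E ⇒ h = E/(mg) = 309.99/(9.29 × 10) = 3.337 m

h = 3.34 m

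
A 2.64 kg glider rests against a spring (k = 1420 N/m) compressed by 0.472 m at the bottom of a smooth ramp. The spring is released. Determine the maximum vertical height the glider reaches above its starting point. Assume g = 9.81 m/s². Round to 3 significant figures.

At maximum height the glider is at rest, so ½kx² = mgh
h = kx²/(2mg) = (1420)(0.472)²/(2 × 2.64 × 9.81) = 6.108 m

h = 6.11 m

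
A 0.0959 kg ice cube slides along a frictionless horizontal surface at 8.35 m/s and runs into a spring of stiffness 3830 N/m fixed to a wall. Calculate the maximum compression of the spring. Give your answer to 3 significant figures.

All KE is stored as spring PE at maximum compression: ½mv² = ½kx²
x = v√(m/k) = 8.35 × √(0.0959/3830) = 0.04178 m

x = 0.0418 m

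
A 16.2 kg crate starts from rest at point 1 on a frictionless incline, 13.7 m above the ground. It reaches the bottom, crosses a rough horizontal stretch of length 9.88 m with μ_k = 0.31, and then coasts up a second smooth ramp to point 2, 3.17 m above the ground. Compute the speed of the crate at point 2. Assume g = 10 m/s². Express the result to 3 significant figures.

Energy at 1: mgh₁ = (16.2)(10)(13.7) = 2219.4 J
Friction loss: W_f = μ_k mg d = 496.2 J
At 2: ½mv² + mgh₂ = mgh₁ − W_f
½mv² = 2219.4 − 496.2 − 513.54 = 1209.7 J
v = √(2 × 1209.7/16.2) = 12.22 m/s

v = 12.2 m/s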